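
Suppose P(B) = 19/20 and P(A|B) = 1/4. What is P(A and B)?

By definition, P(A|B) = P(A ∩ B) / P(B)
So P(A ∩ B) = P(A|B) × P(B)
= 1/4 × 19/20
= 19/80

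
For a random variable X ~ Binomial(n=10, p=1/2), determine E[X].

For X ~ Binomial(n=10, p=1/2), the expected value is:
E[X] = 5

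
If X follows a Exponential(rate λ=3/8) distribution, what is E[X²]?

Using the identity E[X²] = Var(X) + (E[X])²:
E[X] = \frac{8}{3}
Var(X) = \frac{64}{9}
E[X²] = \frac{64}{9} + (\frac{8}{3})²
= \frac{128}{9}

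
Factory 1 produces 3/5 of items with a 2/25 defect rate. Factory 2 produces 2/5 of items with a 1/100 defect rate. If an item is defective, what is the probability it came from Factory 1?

Using Bayes' theorem:
P(F1) = 3/5, P(D|F1) = 2/25
P(F2) = 2/5, P(D|F2) = 1/100
P(D) = P(D|F1)P(F1) + P(D|F2)P(F2)
     = \frac{13}{250}
P(F1|D) = P(D|F1)P(F1) / P(D)
= \frac{12}{13}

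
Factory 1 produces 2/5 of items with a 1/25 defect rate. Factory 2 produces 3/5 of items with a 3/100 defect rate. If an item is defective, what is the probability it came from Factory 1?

Using Bayes' theorem:
P(F1) = 2/5, P(D|F1) = 1/25
P(F2) = 3/5, P(D|F2) = 3/100
P(D) = P(D|F1)P(F1) + P(D|F2)P(F2)
     = \frac{17}{500}
P(F1|D) = P(D|F1)P(F1) / P(D)
= \frac{8}{17}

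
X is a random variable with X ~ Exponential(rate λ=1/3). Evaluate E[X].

For X ~ Exponential(rate λ=1/3), the expected value is:
E[X] = 3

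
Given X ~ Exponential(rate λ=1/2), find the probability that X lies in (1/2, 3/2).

P(1/2 < X < 3/2) = ∫_{1/2}^{3/2} f(x) dx
where f(x) = \frac{e^{- \frac{x}{2}}}{2}
= - \frac{1 - e^{\frac{1}{2}}}{e^{\frac{3}{4}}}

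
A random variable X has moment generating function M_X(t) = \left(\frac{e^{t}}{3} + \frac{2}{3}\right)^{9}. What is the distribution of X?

The MGF M(t) = \left(\frac{e^{t}}{3} + \frac{2}{3}\right)^{9} is the standard form for the Binomial distribution.
Comparing with the known MGF formula identifies: Binomial(n=9, p=1/3)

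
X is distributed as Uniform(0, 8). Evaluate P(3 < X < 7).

P(3 < X < 7) = ∫_{3}^{7} f(x) dx
where f(x) = \frac{1}{8}
= \frac{1}{2}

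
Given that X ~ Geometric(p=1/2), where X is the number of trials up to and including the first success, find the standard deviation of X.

For X ~ Geometric(p=1/2), where X is the number of trials up to and including the first success:
Var(X) = 2
SD(X) = √(Var(X)) = √(2) = \sqrt{2}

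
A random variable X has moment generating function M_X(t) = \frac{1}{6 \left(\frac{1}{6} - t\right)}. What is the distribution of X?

The MGF M(t) = \frac{1}{6 \left(\frac{1}{6} - t\right)} is the standard form for the Exponential distribution.
Comparing with the known MGF formula identifies: Exponential(rate λ=1/6)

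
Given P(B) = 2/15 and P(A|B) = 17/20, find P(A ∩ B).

By definition, P(A|B) = P(A ∩ B) / P(B)
So P(A ∩ B) = P(A|B) × P(B)
= 17/20 × 2/15
= 17/150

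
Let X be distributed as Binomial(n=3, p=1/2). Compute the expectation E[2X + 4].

For X ~ Binomial(n=3, p=1/2):
E[X] = \frac{3}{2}
E[2X + 4] = 2 × E[X] + 4 = 7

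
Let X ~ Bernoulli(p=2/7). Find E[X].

For X ~ Bernoulli(p=2/7), the expected value is:
E[X] = \frac{2}{7}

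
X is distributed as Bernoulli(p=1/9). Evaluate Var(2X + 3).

For X ~ Bernoulli(p=1/9):
Var(X) = \frac{8}{81}
Var(2X + 3) = (2)² × Var(X) = 4 × \frac{8}{81} = \frac{32}{81}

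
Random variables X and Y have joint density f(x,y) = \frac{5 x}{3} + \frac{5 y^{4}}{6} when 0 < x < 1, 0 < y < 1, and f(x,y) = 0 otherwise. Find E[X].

E[X] = ∫_0^1 ∫_0^1 x × f(x,y) dy dx
= ∫_0^1 ∫_0^1 x × (\frac{5 x}{3} + \frac{5 y^{4}}{6}) dy dx
= \frac{23}{36}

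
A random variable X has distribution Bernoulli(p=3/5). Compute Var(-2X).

For X ~ Bernoulli(p=3/5):
Var(X) = \frac{6}{25}
Var(-2X) = (-2)² × Var(X) = 4 × \frac{6}{25} = \frac{24}{25}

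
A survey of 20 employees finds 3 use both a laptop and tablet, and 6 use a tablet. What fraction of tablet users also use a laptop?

P(A ∩ B) = 3/20
P(B) = 6/20 = 3/10
P(A|B) = P(A ∩ B) / P(B) = (3/20) / (3/10) = 1/2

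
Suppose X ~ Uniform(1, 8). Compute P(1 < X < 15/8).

P(1 < X < 15/8) = ∫_{1}^{15/8} f(x) dx
where f(x) = \frac{1}{7}
= \frac{1}{8}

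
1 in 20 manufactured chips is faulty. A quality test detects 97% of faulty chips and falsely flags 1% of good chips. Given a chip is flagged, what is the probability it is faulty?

Let D = the rare event, + = positive/flagged.
P(D) = 1/20
P(+|D) = 97/100
P(+|D') = 1/100
P(+) = P(+|D)P(D) + P(+|D')P(D')
     = \frac{97}{100} × \frac{1}{20} + \frac{1}{100} × \frac{19}{20}
     = \frac{29}{500}
P(D|+) = P(+|D)P(D)/P(+) = \frac{97}{116}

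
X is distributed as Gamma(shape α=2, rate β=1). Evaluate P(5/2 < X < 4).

P(5/2 < X < 4) = ∫_{5/2}^{4} f(x) dx
where f(x) = x e^{- x}
= - \frac{5}{e^{4}} + \frac{7}{2 e^{\frac{5}{2}}}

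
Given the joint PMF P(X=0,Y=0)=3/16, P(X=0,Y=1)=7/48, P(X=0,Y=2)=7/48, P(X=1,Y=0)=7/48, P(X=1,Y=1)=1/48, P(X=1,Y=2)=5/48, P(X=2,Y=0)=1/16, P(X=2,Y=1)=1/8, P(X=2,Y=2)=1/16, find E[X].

First find marginal of X:
P(X=0) = 23/48
P(X=1) = 13/48
P(X=2) = 1/4
E[X] = 0 × 23/48 + 1 × 13/48 + 2 × 1/4 = 37/48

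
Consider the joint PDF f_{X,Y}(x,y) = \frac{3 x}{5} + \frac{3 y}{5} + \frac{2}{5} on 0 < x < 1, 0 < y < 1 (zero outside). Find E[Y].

E[Y] = ∫_0^1 ∫_0^1 y × f(x,y) dx dy
= \frac{11}{20}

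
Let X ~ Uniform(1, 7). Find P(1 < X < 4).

P(1 < X < 4) = ∫_{1}^{4} f(x) dx
where f(x) = \frac{1}{6}
= \frac{1}{2}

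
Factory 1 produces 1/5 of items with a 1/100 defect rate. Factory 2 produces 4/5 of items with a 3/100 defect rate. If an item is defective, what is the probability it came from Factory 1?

Using Bayes' theorem:
P(F1) = 1/5, P(D|F1) = 1/100
P(F2) = 4/5, P(D|F2) = 3/100
P(D) = P(D|F1)P(F1) + P(D|F2)P(F2)
     = \frac{13}{500}
P(F1|D) = P(D|F1)P(F1) / P(D)
= \frac{1}{13}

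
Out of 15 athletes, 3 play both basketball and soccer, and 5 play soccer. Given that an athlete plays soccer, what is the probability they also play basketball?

P(A ∩ B) = 3/15 = 1/5
P(B) = 5/15 = 1/3
P(A|B) = P(A ∩ B) / P(B) = (1/5) / (1/3) = 3/5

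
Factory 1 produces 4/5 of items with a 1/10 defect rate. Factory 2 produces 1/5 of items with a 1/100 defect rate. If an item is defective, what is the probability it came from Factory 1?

Using Bayes' theorem:
P(F1) = 4/5, P(D|F1) = 1/10
P(F2) = 1/5, P(D|F2) = 1/100
P(D) = P(D|F1)P(F1) + P(D|F2)P(F2)
     = \frac{41}{500}
P(F1|D) = P(D|F1)P(F1) / P(D)
= \frac{40}{41}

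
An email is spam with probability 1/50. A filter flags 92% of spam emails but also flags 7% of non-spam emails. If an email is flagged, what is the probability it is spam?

Let D = the rare event, + = positive/flagged.
P(D) = 1/50
P(+|D) = 92/100 = 23/25
P(+|D') = 7/100
P(+) = P(+|D)P(D) + P(+|D')P(D')
     = \frac{23}{25} × \frac{1}{50} + \frac{7}{100} × \frac{49}{50}
     = \frac{87}{1000}
P(D|+) = P(+|D)P(D)/P(+) = \frac{92}{435}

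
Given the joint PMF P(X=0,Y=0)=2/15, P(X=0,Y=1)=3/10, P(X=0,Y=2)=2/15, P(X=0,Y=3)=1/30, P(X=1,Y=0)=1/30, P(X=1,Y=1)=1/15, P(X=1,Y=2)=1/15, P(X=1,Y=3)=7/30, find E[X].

First find marginal of X:
P(X=0) = 3/5
P(X=1) = 2/5
E[X] = 0 × 3/5 + 1 × 2/5 = 2/5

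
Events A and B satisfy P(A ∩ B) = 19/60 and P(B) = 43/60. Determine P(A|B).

P(A|B) = P(A ∩ B) / P(B)
= (19/60) / (43/60)
= 19/43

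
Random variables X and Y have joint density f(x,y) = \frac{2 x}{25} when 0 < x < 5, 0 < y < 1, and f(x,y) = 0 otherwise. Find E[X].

f_X(x) = ∫_0^1 \frac{2 x}{25} dy = \frac{2 x}{25}
E[X] = ∫_0^5 x × (\frac{2 x}{25}) dx = \frac{10}{3}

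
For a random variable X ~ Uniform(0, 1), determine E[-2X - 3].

For X ~ Uniform(0, 1):
E[X] = \frac{1}{2}
E[-2X - 3] = -2 × E[X] - 3 = -4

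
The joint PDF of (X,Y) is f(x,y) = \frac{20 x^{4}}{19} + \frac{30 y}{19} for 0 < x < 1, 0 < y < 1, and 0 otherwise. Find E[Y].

E[Y] = ∫_0^1 ∫_0^1 y × f(x,y) dx dy
= \frac{12}{19}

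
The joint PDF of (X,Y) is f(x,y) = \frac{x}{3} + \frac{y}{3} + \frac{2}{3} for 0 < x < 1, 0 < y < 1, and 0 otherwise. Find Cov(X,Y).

E[XY] = ∫∫ xy × f(x,y) dx dy = \frac{5}{18}
E[X] = \frac{19}{36}
E[Y] = \frac{19}{36}
Cov(X,Y) = E[XY] - E[X]E[Y] = - \frac{1}{1296}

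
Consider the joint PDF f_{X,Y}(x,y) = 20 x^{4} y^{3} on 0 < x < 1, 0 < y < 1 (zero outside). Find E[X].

E[X] = ∫_0^1 ∫_0^1 x × f(x,y) dy dx
= ∫_0^1 ∫_0^1 x × (20 x^{4} y^{3}) dy dx
= \frac{5}{6}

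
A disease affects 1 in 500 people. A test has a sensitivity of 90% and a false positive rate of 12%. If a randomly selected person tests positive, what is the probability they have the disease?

Let D = the rare event, + = positive/flagged.
P(D) = 1/500
P(+|D) = 90/100 = 9/10
P(+|D') = 12/100 = 3/25
P(+) = P(+|D)P(D) + P(+|D')P(D')
     = \frac{9}{10} × \frac{1}{500} + \frac{3}{25} × \frac{499}{500}
     = \frac{3039}{25000}
P(D|+) = P(+|D)P(D)/P(+) = \frac{15}{1013}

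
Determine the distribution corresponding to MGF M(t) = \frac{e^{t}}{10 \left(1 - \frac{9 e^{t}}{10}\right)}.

The MGF M(t) = \frac{e^{t}}{10 \left(1 - \frac{9 e^{t}}{10}\right)} is the standard form for the Geometric distribution.
Comparing with the known MGF formula identifies: Geometric(p=1/10), X = trial number of first success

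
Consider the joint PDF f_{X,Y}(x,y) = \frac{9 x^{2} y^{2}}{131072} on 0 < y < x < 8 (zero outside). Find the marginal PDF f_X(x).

f_X(x) = ∫_0^x \frac{9 x^{2} y^{2}}{131072} dy = \frac{3 x^{5}}{131072}
for 0 < x < 8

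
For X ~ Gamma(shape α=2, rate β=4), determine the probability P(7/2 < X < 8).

P(7/2 < X < 8) = ∫_{7/2}^{8} f(x) dx
where f(x) = 16 x e^{- 4 x}
= \frac{3 \left(-11 + 5 e^{18}\right)}{e^{32}}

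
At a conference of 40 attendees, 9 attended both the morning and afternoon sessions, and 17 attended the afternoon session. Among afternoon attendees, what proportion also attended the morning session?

P(A ∩ B) = 9/40
P(B) = 17/40
P(A|B) = P(A ∩ B) / P(B) = (9/40) / (17/40) = 9/17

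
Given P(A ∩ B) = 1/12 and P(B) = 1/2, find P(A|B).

P(A|B) = P(A ∩ B) / P(B)
= (1/12) / (1/2)
= 1/6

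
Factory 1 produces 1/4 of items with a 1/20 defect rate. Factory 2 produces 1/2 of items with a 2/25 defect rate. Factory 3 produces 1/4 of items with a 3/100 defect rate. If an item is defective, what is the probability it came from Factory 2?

Using Bayes' theorem:
P(F1) = 1/4, P(D|F1) = 1/20
P(F2) = 1/2, P(D|F2) = 2/25
P(F3) = 1/4, P(D|F3) = 3/100
P(D) = P(D|F1)P(F1) + P(D|F2)P(F2) + P(D|F3)P(F3)
     = \frac{3}{50}
P(F2|D) = P(D|F2)P(F2) / P(D)
= \frac{2}{3}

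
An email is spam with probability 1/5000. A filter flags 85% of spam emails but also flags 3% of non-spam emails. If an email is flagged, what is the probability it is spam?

Let D = the rare event, + = positive/flagged.
P(D) = 1/5000
P(+|D) = 85/100 = 17/20
P(+|D') = 3/100
P(+) = P(+|D)P(D) + P(+|D')P(D')
     = \frac{17}{20} × \frac{1}{5000} + \frac{3}{100} × \frac{4999}{5000}
     = \frac{7541}{250000}
P(D|+) = P(+|D)P(D)/P(+) = \frac{85}{15082}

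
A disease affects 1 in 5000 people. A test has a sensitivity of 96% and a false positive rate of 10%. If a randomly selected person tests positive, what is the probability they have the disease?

Let D = the rare event, + = positive/flagged.
P(D) = 1/5000
P(+|D) = 96/100 = 24/25
P(+|D') = 10/100 = 1/10
P(+) = P(+|D)P(D) + P(+|D')P(D')
     = \frac{24}{25} × \frac{1}{5000} + \frac{1}{10} × \frac{4999}{5000}
     = \frac{25043}{250000}
P(D|+) = P(+|D)P(D)/P(+) = \frac{48}{25043}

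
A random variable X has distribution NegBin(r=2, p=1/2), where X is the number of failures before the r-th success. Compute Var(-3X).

For X ~ NegBin(r=2, p=1/2), where X is the number of failures before the r-th success:
Var(X) = 4
Var(-3X) = (-3)² × Var(X) = 9 × 4 = 36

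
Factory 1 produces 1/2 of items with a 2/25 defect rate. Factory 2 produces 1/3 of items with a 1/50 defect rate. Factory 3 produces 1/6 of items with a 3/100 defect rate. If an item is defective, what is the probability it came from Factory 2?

Using Bayes' theorem:
P(F1) = 1/2, P(D|F1) = 2/25
P(F2) = 1/3, P(D|F2) = 1/50
P(F3) = 1/6, P(D|F3) = 3/100
P(D) = P(D|F1)P(F1) + P(D|F2)P(F2) + P(D|F3)P(F3)
     = \frac{31}{600}
P(F2|D) = P(D|F2)P(F2) / P(D)
= \frac{4}{31}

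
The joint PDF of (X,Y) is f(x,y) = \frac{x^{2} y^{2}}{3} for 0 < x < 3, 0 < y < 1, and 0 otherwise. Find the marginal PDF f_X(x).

f_X(x) = ∫_0^1 f(x,y) dy
= ∫_0^1 \frac{x^{2} y^{2}}{3} dy
= \frac{x^{2}}{9} for 0 < x < 3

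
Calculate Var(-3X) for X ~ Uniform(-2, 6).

For X ~ Uniform(-2, 6):
Var(X) = \frac{16}{3}
Var(-3X) = (-3)² × Var(X) = 9 × \frac{16}{3} = 48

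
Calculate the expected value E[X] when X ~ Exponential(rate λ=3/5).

For X ~ Exponential(rate λ=3/5), the expected value is:
E[X] = \frac{5}{3}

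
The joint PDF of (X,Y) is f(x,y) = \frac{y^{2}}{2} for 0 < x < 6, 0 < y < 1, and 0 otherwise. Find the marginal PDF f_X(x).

f_X(x) = ∫_0^1 f(x,y) dy
= ∫_0^1 \frac{y^{2}}{2} dy
= \frac{1}{6} for 0 < x < 6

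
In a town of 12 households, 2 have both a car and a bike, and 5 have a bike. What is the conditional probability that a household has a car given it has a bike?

P(A ∩ B) = 2/12 = 1/6
P(B) = 5/12
P(A|B) = P(A ∩ B) / P(B) = (1/6) / (5/12) = 2/5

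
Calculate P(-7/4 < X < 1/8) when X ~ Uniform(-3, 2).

P(-7/4 < X < 1/8) = ∫_{-7/4}^{1/8} f(x) dx
where f(x) = \frac{1}{5}
= \frac{3}{8}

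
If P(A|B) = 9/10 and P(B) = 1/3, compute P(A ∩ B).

By definition, P(A|B) = P(A ∩ B) / P(B)
So P(A ∩ B) = P(A|B) × P(B)
= 9/10 × 1/3
= 3/10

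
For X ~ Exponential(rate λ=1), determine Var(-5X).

For X ~ Exponential(rate λ=1):
Var(X) = 1
Var(-5X) = (-5)² × Var(X) = 25 × 1 = 25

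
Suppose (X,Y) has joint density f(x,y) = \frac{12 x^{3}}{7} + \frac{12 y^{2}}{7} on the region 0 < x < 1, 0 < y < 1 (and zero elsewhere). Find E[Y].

E[Y] = ∫_0^1 ∫_0^1 y × f(x,y) dx dy
= \frac{9}{14}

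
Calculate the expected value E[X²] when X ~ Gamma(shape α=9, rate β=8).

Using the identity E[X²] = Var(X) + (E[X])²:
E[X] = \frac{9}{8}
Var(X) = \frac{9}{64}
E[X²] = \frac{9}{64} + (\frac{9}{8})²
= \frac{45}{32}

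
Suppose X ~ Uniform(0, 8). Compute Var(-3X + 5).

For X ~ Uniform(0, 8):
Var(X) = \frac{16}{3}
Var(-3X + 5) = (-3)² × Var(X) = 9 × \frac{16}{3} = 48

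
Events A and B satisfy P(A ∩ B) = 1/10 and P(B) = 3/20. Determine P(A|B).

P(A|B) = P(A ∩ B) / P(B)
= (1/10) / (3/20)
= 2/3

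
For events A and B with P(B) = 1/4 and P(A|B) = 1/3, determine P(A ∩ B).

By definition, P(A|B) = P(A ∩ B) / P(B)
So P(A ∩ B) = P(A|B) × P(B)
= 1/3 × 1/4
= 1/12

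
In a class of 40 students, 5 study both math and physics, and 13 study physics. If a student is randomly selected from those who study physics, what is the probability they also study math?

P(A ∩ B) = 5/40 = 1/8
P(B) = 13/40
P(A|B) = P(A ∩ B) / P(B) = (1/8) / (13/40) = 5/13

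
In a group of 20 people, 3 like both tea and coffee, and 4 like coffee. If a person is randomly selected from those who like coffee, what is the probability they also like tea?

P(A ∩ B) = 3/20
P(B) = 4/20 = 1/5
P(A|B) = P(A ∩ B) / P(B) = (3/20) / (1/5) = 3/4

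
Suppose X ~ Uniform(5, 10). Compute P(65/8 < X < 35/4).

P(65/8 < X < 35/4) = ∫_{65/8}^{35/4} f(x) dx
where f(x) = \frac{1}{5}
= \frac{1}{8}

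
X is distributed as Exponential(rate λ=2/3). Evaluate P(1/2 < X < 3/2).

P(1/2 < X < 3/2) = ∫_{1/2}^{3/2} f(x) dx
where f(x) = \frac{2 e^{- \frac{2 x}{3}}}{3}
= - \frac{1}{e} + e^{- \frac{1}{3}}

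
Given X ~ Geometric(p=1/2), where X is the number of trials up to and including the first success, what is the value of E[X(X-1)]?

E[X(X-1)] = E[X² - X] = E[X²] - E[X]
E[X] = 2
E[X²] = Var(X) + (E[X])² = 2 + (2)² = 6
E[X(X-1)] = 6 - 2 = 4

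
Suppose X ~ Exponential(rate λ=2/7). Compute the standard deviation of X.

For X ~ Exponential(rate λ=2/7):
Var(X) = \frac{49}{4}
SD(X) = √(Var(X)) = √(\frac{49}{4}) = \frac{7}{2}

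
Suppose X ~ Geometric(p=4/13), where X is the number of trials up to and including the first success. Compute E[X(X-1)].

E[X(X-1)] = E[X² - X] = E[X²] - E[X]
E[X] = \frac{13}{4}
E[X²] = Var(X) + (E[X])² = \frac{117}{16} + (\frac{13}{4})² = \frac{143}{8}
E[X(X-1)] = \frac{143}{8} - \frac{13}{4} = \frac{117}{8}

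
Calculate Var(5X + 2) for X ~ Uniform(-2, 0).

For X ~ Uniform(-2, 0):
Var(X) = \frac{1}{3}
Var(5X + 2) = (5)² × Var(X) = 25 × \frac{1}{3} = \frac{25}{3}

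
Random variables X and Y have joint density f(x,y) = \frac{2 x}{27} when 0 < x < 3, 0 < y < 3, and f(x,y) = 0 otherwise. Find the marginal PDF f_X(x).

f_X(x) = ∫_0^3 f(x,y) dy
= ∫_0^3 \frac{2 x}{27} dy
= \frac{2 x}{9} for 0 < x < 3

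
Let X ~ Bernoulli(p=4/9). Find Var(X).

For X ~ Bernoulli(p=4/9):
Var(X) = \frac{20}{81}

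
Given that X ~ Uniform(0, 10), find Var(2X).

For X ~ Uniform(0, 10):
Var(X) = \frac{25}{3}
Var(2X) = (2)² × Var(X) = 4 × \frac{25}{3} = \frac{100}{3}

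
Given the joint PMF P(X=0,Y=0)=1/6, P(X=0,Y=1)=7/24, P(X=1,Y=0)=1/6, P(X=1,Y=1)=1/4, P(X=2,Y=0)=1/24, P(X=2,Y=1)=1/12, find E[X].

First find marginal of X:
P(X=0) = 11/24
P(X=1) = 5/12
P(X=2) = 1/8
E[X] = 0 × 11/24 + 1 × 5/12 + 2 × 1/8 = 2/3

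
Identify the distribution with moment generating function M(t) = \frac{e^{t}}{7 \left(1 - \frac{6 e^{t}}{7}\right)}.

The MGF M(t) = \frac{e^{t}}{7 \left(1 - \frac{6 e^{t}}{7}\right)} is the standard form for the Geometric distribution.
Comparing with the known MGF formula identifies: Geometric(p=1/7), X = trial number of first success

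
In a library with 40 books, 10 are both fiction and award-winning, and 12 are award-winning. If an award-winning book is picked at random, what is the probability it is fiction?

P(A ∩ B) = 10/40 = 1/4
P(B) = 12/40 = 3/10
P(A|B) = P(A ∩ B) / P(B) = (1/4) / (3/10) = 5/6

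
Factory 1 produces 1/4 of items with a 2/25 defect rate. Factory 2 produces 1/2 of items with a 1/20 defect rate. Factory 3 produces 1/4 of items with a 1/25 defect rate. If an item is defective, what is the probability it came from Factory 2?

Using Bayes' theorem:
P(F1) = 1/4, P(D|F1) = 2/25
P(F2) = 1/2, P(D|F2) = 1/20
P(F3) = 1/4, P(D|F3) = 1/25
P(D) = P(D|F1)P(F1) + P(D|F2)P(F2) + P(D|F3)P(F3)
     = \frac{11}{200}
P(F2|D) = P(D|F2)P(F2) / P(D)
= \frac{5}{11}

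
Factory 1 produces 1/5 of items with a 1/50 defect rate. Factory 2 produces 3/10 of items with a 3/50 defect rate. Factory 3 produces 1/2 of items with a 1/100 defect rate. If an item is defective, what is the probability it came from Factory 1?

Using Bayes' theorem:
P(F1) = 1/5, P(D|F1) = 1/50
P(F2) = 3/10, P(D|F2) = 3/50
P(F3) = 1/2, P(D|F3) = 1/100
P(D) = P(D|F1)P(F1) + P(D|F2)P(F2) + P(D|F3)P(F3)
     = \frac{27}{1000}
P(F1|D) = P(D|F1)P(F1) / P(D)
= \frac{4}{27}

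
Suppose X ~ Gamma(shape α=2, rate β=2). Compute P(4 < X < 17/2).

P(4 < X < 17/2) = ∫_{4}^{17/2} f(x) dx
where f(x) = 4 x e^{- 2 x}
= \frac{9 \left(-2 + e^{9}\right)}{e^{17}}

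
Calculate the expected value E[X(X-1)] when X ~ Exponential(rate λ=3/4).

E[X(X-1)] = E[X² - X] = E[X²] - E[X]
E[X] = \frac{4}{3}
E[X²] = Var(X) + (E[X])² = \frac{16}{9} + (\frac{4}{3})² = \frac{32}{9}
E[X(X-1)] = \frac{32}{9} - \frac{4}{3} = \frac{20}{9}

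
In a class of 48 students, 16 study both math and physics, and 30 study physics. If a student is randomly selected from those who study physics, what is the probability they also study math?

P(A ∩ B) = 16/48 = 1/3
P(B) = 30/48 = 5/8
P(A|B) = P(A ∩ B) / P(B) = (1/3) / (5/8) = 8/15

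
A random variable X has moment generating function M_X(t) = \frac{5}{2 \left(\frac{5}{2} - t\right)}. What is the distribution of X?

The MGF M(t) = \frac{5}{2 \left(\frac{5}{2} - t\right)} is the standard form for the Exponential distribution.
Comparing with the known MGF formula identifies: Exponential(rate λ=5/2)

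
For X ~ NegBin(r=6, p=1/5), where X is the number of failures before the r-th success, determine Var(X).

For X ~ NegBin(r=6, p=1/5), where X is the number of failures before the r-th success:
Var(X) = 120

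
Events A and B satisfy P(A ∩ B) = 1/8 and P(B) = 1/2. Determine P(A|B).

P(A|B) = P(A ∩ B) / P(B)
= (1/8) / (1/2)
= 1/4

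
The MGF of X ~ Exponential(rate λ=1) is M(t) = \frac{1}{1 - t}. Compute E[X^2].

To find E[X^2], compute M^(2)(0):
M^(1)(t) = \frac{1}{\left(1 - t\right)^{2}}
M^(2)(t) = \frac{2}{\left(1 - t\right)^{3}}
M^(2)(0) = 2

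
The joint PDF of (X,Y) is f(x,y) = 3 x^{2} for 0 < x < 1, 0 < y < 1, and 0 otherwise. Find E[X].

f_X(x) = ∫_0^1 3 x^{2} dy = 3 x^{2}
E[X] = ∫_0^1 x × (3 x^{2}) dx = \frac{3}{4}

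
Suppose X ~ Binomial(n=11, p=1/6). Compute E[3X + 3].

For X ~ Binomial(n=11, p=1/6):
E[X] = \frac{11}{6}
E[3X + 3] = 3 × E[X] + 3 = \frac{17}{2}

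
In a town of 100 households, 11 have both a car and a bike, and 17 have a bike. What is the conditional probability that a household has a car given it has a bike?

P(A ∩ B) = 11/100
P(B) = 17/100
P(A|B) = P(A ∩ B) / P(B) = (11/100) / (17/100) = 11/17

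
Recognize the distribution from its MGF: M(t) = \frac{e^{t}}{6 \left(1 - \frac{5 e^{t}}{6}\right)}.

The MGF M(t) = \frac{e^{t}}{6 \left(1 - \frac{5 e^{t}}{6}\right)} is the standard form for the Geometric distribution.
Comparing with the known MGF formula identifies: Geometric(p=1/6), X = trial number of first success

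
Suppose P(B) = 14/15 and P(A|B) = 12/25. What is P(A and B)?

By definition, P(A|B) = P(A ∩ B) / P(B)
So P(A ∩ B) = P(A|B) × P(B)
= 12/25 × 14/15
= 56/125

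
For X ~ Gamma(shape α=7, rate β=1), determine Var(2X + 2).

For X ~ Gamma(shape α=7, rate β=1):
Var(X) = 7
Var(2X + 2) = (2)² × Var(X) = 4 × 7 = 28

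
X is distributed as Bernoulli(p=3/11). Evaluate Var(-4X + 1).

For X ~ Bernoulli(p=3/11):
Var(X) = \frac{24}{121}
Var(-4X + 1) = (-4)² × Var(X) = 16 × \frac{24}{121} = \frac{384}{121}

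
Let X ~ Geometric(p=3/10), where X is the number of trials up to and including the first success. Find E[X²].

Using the identity E[X²] = Var(X) + (E[X])²:
E[X] = \frac{10}{3}
Var(X) = \frac{70}{9}
E[X²] = \frac{70}{9} + (\frac{10}{3})²
= \frac{170}{9}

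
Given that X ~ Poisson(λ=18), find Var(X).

For X ~ Poisson(λ=18):
Var(X) = 18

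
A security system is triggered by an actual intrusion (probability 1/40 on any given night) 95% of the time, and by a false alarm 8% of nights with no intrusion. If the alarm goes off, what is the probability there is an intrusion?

Let D = the rare event, + = positive/flagged.
P(D) = 1/40
P(+|D) = 95/100 = 19/20
P(+|D') = 8/100 = 2/25
P(+) = P(+|D)P(D) + P(+|D')P(D')
     = \frac{19}{20} × \frac{1}{40} + \frac{2}{25} × \frac{39}{40}
     = \frac{407}{4000}
P(D|+) = P(+|D)P(D)/P(+) = \frac{95}{407}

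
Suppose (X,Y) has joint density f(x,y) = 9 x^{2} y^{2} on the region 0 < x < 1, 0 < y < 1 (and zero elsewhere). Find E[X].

E[X] = ∫_0^1 ∫_0^1 x × f(x,y) dy dx
= ∫_0^1 ∫_0^1 x × (9 x^{2} y^{2}) dy dx
= \frac{3}{4}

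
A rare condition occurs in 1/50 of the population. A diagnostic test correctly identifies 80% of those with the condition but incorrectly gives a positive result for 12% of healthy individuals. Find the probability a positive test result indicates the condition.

Let D = the rare event, + = positive/flagged.
P(D) = 1/50
P(+|D) = 80/100 = 4/5
P(+|D') = 12/100 = 3/25
P(+) = P(+|D)P(D) + P(+|D')P(D')
     = \frac{4}{5} × \frac{1}{50} + \frac{3}{25} × \frac{49}{50}
     = \frac{167}{1250}
P(D|+) = P(+|D)P(D)/P(+) = \frac{20}{167}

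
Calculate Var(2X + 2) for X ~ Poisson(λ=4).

For X ~ Poisson(λ=4):
Var(X) = 4
Var(2X + 2) = (2)² × Var(X) = 4 × 4 = 16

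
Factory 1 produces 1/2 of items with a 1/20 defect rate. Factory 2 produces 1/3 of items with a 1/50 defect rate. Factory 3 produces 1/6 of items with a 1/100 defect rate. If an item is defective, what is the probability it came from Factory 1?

Using Bayes' theorem:
P(F1) = 1/2, P(D|F1) = 1/20
P(F2) = 1/3, P(D|F2) = 1/50
P(F3) = 1/6, P(D|F3) = 1/100
P(D) = P(D|F1)P(F1) + P(D|F2)P(F2) + P(D|F3)P(F3)
     = \frac{1}{30}
P(F1|D) = P(D|F1)P(F1) / P(D)
= \frac{3}{4}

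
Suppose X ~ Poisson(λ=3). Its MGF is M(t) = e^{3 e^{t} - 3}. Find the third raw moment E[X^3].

To find E[X^3], compute M^(3)(0):
M^(1)(t) = 3 e^{t} e^{3 e^{t} - 3}
M^(2)(t) = 9 e^{2 t} e^{3 e^{t} - 3} + 3 e^{t} e^{3 e^{t} - 3}
M^(3)(t) = 27 e^{3 t} e^{3 e^{t} - 3} + 27 e^{2 t} e^{3 e^{t} - 3} + 3 e^{t} e^{3 e^{t} - 3}
M^(3)(0) = 57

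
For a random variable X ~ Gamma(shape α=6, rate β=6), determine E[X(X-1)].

E[X(X-1)] = E[X² - X] = E[X²] - E[X]
E[X] = 1
E[X²] = Var(X) + (E[X])² = \frac{1}{6} + (1)² = \frac{7}{6}
E[X(X-1)] = \frac{7}{6} - 1 = \frac{1}{6}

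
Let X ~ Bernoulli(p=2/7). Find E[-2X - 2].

For X ~ Bernoulli(p=2/7):
E[X] = \frac{2}{7}
E[-2X - 2] = -2 × E[X] - 2 = - \frac{18}{7}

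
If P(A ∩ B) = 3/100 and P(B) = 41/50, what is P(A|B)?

P(A|B) = P(A ∩ B) / P(B)
= (3/100) / (41/50)
= 3/82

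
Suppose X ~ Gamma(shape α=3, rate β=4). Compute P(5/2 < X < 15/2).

P(5/2 < X < 15/2) = ∫_{5/2}^{15/2} f(x) dx
where f(x) = 32 x^{2} e^{- 4 x}
= \frac{-481 + 61 e^{20}}{e^{30}}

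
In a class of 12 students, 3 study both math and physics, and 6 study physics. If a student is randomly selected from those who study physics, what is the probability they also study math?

P(A ∩ B) = 3/12 = 1/4
P(B) = 6/12 = 1/2
P(A|B) = P(A ∩ B) / P(B) = (1/4) / (1/2) = 1/2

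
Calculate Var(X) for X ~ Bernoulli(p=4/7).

For X ~ Bernoulli(p=4/7):
Var(X) = \frac{12}{49}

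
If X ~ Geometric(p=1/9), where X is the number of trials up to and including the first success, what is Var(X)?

For X ~ Geometric(p=1/9), where X is the number of trials up to and including the first success:
Var(X) = 72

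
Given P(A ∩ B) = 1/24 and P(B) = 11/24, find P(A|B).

P(A|B) = P(A ∩ B) / P(B)
= (1/24) / (11/24)
= 1/11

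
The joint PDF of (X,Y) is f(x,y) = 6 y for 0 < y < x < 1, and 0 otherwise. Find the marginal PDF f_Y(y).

f_Y(y) = ∫_y^1 6 y dx = 6 y \left(1 - y\right)
for 0 < y < 1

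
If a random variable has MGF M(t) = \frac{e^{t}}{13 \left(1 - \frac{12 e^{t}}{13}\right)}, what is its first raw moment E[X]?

To find E[X], compute M^(1)(0):
M^(1)(t) = \frac{e^{t}}{13 \left(1 - \frac{12 e^{t}}{13}\right)} + \frac{12 e^{2 t}}{169 \left(1 - \frac{12 e^{t}}{13}\right)^{2}}
M^(1)(0) = 13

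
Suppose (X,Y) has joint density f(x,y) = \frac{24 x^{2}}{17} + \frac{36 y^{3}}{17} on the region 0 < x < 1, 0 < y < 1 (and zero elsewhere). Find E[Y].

E[Y] = ∫_0^1 ∫_0^1 y × f(x,y) dx dy
= \frac{56}{85}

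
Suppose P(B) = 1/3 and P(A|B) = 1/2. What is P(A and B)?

By definition, P(A|B) = P(A ∩ B) / P(B)
So P(A ∩ B) = P(A|B) × P(B)
= 1/2 × 1/3
= 1/6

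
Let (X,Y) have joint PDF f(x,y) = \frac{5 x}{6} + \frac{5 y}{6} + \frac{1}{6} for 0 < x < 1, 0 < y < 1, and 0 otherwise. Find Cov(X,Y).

E[XY] = ∫∫ xy × f(x,y) dx dy = \frac{23}{72}
E[X] = \frac{41}{72}
E[Y] = \frac{41}{72}
Cov(X,Y) = E[XY] - E[X]E[Y] = - \frac{25}{5184}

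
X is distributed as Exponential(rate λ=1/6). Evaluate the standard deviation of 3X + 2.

For X ~ Exponential(rate λ=1/6):
Var(X) = 36
SD(X) = √(Var(X)) = √(36) = 6
SD(3X + 2) = |3| × SD(X) = 3 × 6 = 18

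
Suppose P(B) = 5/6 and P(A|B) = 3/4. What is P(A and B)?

By definition, P(A|B) = P(A ∩ B) / P(B)
So P(A ∩ B) = P(A|B) × P(B)
= 3/4 × 5/6
= 5/8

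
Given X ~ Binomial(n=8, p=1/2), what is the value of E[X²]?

Using the identity E[X²] = Var(X) + (E[X])²:
E[X] = 4
Var(X) = 2
E[X²] = 2 + (4)²
= 18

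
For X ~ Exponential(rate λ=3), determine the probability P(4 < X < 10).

P(4 < X < 10) = ∫_{4}^{10} f(x) dx
where f(x) = 3 e^{- 3 x}
= - \frac{1 - e^{18}}{e^{30}}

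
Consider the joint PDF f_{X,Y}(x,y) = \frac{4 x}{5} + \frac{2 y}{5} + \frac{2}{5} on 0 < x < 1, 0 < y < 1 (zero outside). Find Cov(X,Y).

E[XY] = ∫∫ xy × f(x,y) dx dy = \frac{3}{10}
E[X] = \frac{17}{30}
E[Y] = \frac{8}{15}
Cov(X,Y) = E[XY] - E[X]E[Y] = - \frac{1}{450}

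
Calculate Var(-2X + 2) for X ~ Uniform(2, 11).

For X ~ Uniform(2, 11):
Var(X) = \frac{27}{4}
Var(-2X + 2) = (-2)² × Var(X) = 4 × \frac{27}{4} = 27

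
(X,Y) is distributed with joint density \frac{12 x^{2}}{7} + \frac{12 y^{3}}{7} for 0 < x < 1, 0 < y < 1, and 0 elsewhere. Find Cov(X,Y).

E[XY] = ∫∫ xy × f(x,y) dx dy = \frac{27}{70}
E[X] = \frac{9}{14}
E[Y] = \frac{22}{35}
Cov(X,Y) = E[XY] - E[X]E[Y] = - \frac{9}{490}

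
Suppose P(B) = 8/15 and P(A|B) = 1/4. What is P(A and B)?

By definition, P(A|B) = P(A ∩ B) / P(B)
So P(A ∩ B) = P(A|B) × P(B)
= 1/4 × 8/15
= 2/15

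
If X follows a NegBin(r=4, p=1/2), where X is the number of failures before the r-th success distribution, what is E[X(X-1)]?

E[X(X-1)] = E[X² - X] = E[X²] - E[X]
E[X] = 4
E[X²] = Var(X) + (E[X])² = 8 + (4)² = 24
E[X(X-1)] = 24 - 4 = 20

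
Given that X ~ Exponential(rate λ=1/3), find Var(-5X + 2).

For X ~ Exponential(rate λ=1/3):
Var(X) = 9
Var(-5X + 2) = (-5)² × Var(X) = 25 × 9 = 225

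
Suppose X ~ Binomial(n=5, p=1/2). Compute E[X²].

Using the identity E[X²] = Var(X) + (E[X])²:
E[X] = \frac{5}{2}
Var(X) = \frac{5}{4}
E[X²] = \frac{5}{4} + (\frac{5}{2})²
= \frac{15}{2}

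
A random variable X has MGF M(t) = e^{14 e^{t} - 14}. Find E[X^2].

To find E[X^2], compute M^(2)(0):
M^(1)(t) = 14 e^{t} e^{14 e^{t} - 14}
M^(2)(t) = 196 e^{2 t} e^{14 e^{t} - 14} + 14 e^{t} e^{14 e^{t} - 14}
M^(2)(0) = 210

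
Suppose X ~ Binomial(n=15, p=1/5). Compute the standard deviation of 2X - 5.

For X ~ Binomial(n=15, p=1/5):
Var(X) = \frac{12}{5}
SD(X) = √(Var(X)) = √(\frac{12}{5}) = \frac{2 \sqrt{15}}{5}
SD(2X - 5) = |2| × SD(X) = 2 × \frac{2 \sqrt{15}}{5} = \frac{4 \sqrt{15}}{5}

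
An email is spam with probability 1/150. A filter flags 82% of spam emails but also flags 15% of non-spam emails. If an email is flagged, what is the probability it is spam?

Let D = the rare event, + = positive/flagged.
P(D) = 1/150
P(+|D) = 82/100 = 41/50
P(+|D') = 15/100 = 3/20
P(+) = P(+|D)P(D) + P(+|D')P(D')
     = \frac{41}{50} × \frac{1}{150} + \frac{3}{20} × \frac{149}{150}
     = \frac{2317}{15000}
P(D|+) = P(+|D)P(D)/P(+) = \frac{82}{2317}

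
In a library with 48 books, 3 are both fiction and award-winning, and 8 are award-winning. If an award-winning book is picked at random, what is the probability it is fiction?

P(A ∩ B) = 3/48 = 1/16
P(B) = 8/48 = 1/6
P(A|B) = P(A ∩ B) / P(B) = (1/16) / (1/6) = 3/8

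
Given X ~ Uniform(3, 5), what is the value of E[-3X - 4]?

For X ~ Uniform(3, 5):
E[X] = 4
E[-3X - 4] = -3 × E[X] - 4 = -16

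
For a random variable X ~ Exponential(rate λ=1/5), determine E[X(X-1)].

E[X(X-1)] = E[X² - X] = E[X²] - E[X]
E[X] = 5
E[X²] = Var(X) + (E[X])² = 25 + (5)² = 50
E[X(X-1)] = 50 - 5 = 45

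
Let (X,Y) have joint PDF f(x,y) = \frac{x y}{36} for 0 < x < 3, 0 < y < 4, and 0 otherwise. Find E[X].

f_X(x) = ∫_0^4 \frac{x y}{36} dy = \frac{2 x}{9}
E[X] = ∫_0^3 x × (\frac{2 x}{9}) dx = 2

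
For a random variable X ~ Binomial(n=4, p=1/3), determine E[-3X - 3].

For X ~ Binomial(n=4, p=1/3):
E[X] = \frac{4}{3}
E[-3X - 3] = -3 × E[X] - 3 = -7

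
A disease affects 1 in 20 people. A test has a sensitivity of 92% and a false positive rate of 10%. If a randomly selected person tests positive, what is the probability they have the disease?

Let D = the rare event, + = positive/flagged.
P(D) = 1/20
P(+|D) = 92/100 = 23/25
P(+|D') = 10/100 = 1/10
P(+) = P(+|D)P(D) + P(+|D')P(D')
     = \frac{23}{25} × \frac{1}{20} + \frac{1}{10} × \frac{19}{20}
     = \frac{141}{1000}
P(D|+) = P(+|D)P(D)/P(+) = \frac{46}{141}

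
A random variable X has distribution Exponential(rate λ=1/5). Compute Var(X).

For X ~ Exponential(rate λ=1/5):
Var(X) = 25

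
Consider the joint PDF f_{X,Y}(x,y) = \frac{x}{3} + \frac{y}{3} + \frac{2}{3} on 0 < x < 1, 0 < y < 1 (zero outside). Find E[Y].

E[Y] = ∫_0^1 ∫_0^1 y × f(x,y) dx dy
= \frac{19}{36}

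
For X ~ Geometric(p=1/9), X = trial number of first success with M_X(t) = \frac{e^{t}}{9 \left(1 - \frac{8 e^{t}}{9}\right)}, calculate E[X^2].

To find E[X^2], compute M^(2)(0):
M^(1)(t) = \frac{e^{t}}{9 \left(1 - \frac{8 e^{t}}{9}\right)} + \frac{8 e^{2 t}}{81 \left(1 - \frac{8 e^{t}}{9}\right)^{2}}
M^(2)(t) = \frac{e^{t}}{9 \left(1 - \frac{8 e^{t}}{9}\right)} + \frac{8 e^{2 t}}{27 \left(1 - \frac{8 e^{t}}{9}\right)^{2}} + \frac{128 e^{3 t}}{729 \left(1 - \frac{8 e^{t}}{9}\right)^{3}}
M^(2)(0) = 153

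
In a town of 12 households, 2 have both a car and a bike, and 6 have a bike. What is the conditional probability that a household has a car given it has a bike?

P(A ∩ B) = 2/12 = 1/6
P(B) = 6/12 = 1/2
P(A|B) = P(A ∩ B) / P(B) = (1/6) / (1/2) = 1/3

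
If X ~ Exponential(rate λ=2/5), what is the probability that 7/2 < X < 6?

P(7/2 < X < 6) = ∫_{7/2}^{6} f(x) dx
where f(x) = \frac{2 e^{- \frac{2 x}{5}}}{5}
= - \frac{1 - e}{e^{\frac{12}{5}}}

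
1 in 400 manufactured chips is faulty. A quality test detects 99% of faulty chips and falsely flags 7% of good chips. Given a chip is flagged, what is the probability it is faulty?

Let D = the rare event, + = positive/flagged.
P(D) = 1/400
P(+|D) = 99/100
P(+|D') = 7/100
P(+) = P(+|D)P(D) + P(+|D')P(D')
     = \frac{99}{100} × \frac{1}{400} + \frac{7}{100} × \frac{399}{400}
     = \frac{723}{10000}
P(D|+) = P(+|D)P(D)/P(+) = \frac{33}{964}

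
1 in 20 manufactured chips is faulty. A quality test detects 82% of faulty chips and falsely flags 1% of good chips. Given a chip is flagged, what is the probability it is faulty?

Let D = the rare event, + = positive/flagged.
P(D) = 1/20
P(+|D) = 82/100 = 41/50
P(+|D') = 1/100
P(+) = P(+|D)P(D) + P(+|D')P(D')
     = \frac{41}{50} × \frac{1}{20} + \frac{1}{100} × \frac{19}{20}
     = \frac{101}{2000}
P(D|+) = P(+|D)P(D)/P(+) = \frac{82}{101}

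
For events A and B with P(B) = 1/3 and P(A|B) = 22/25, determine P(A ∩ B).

By definition, P(A|B) = P(A ∩ B) / P(B)
So P(A ∩ B) = P(A|B) × P(B)
= 22/25 × 1/3
= 22/75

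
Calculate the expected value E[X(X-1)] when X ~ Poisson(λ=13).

E[X(X-1)] = E[X² - X] = E[X²] - E[X]
E[X] = 13
E[X²] = Var(X) + (E[X])² = 13 + (13)² = 182
E[X(X-1)] = 182 - 13 = 169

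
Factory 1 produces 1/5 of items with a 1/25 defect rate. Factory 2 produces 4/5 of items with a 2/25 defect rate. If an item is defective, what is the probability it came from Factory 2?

Using Bayes' theorem:
P(F1) = 1/5, P(D|F1) = 1/25
P(F2) = 4/5, P(D|F2) = 2/25
P(D) = P(D|F1)P(F1) + P(D|F2)P(F2)
     = \frac{9}{125}
P(F2|D) = P(D|F2)P(F2) / P(D)
= \frac{8}{9}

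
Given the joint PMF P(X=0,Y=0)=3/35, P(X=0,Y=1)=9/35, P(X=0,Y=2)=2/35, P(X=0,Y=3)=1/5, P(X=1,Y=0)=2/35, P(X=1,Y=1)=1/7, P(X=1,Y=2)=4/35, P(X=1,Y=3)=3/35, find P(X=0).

P(X=0) = P(X=0,Y=0) + P(X=0,Y=1) + P(X=0,Y=2) + P(X=0,Y=3)
= 3/35 + 9/35 + 2/35 + 1/5
= 3/5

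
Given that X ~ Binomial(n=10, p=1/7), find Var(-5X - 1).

For X ~ Binomial(n=10, p=1/7):
Var(X) = \frac{60}{49}
Var(-5X - 1) = (-5)² × Var(X) = 25 × \frac{60}{49} = \frac{1500}{49}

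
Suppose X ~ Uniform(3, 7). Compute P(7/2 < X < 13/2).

P(7/2 < X < 13/2) = ∫_{7/2}^{13/2} f(x) dx
where f(x) = \frac{1}{4}
= \frac{3}{4}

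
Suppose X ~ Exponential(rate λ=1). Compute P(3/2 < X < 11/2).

P(3/2 < X < 11/2) = ∫_{3/2}^{11/2} f(x) dx
where f(x) = e^{- x}
= - \frac{1 - e^{4}}{e^{\frac{11}{2}}}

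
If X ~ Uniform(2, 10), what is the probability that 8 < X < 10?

P(8 < X < 10) = ∫_{8}^{10} f(x) dx
where f(x) = \frac{1}{8}
= \frac{1}{4}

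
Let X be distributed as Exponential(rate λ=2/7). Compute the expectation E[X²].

Using the identity E[X²] = Var(X) + (E[X])²:
E[X] = \frac{7}{2}
Var(X) = \frac{49}{4}
E[X²] = \frac{49}{4} + (\frac{7}{2})²
= \frac{49}{2}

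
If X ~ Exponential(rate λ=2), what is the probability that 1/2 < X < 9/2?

P(1/2 < X < 9/2) = ∫_{1/2}^{9/2} f(x) dx
where f(x) = 2 e^{- 2 x}
= - \frac{1 - e^{8}}{e^{9}}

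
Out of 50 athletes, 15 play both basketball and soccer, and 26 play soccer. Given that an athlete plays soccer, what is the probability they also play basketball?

P(A ∩ B) = 15/50 = 3/10
P(B) = 26/50 = 13/25
P(A|B) = P(A ∩ B) / P(B) = (3/10) / (13/25) = 15/26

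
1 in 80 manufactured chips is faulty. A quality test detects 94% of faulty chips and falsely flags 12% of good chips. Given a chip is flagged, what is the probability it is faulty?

Let D = the rare event, + = positive/flagged.
P(D) = 1/80
P(+|D) = 94/100 = 47/50
P(+|D') = 12/100 = 3/25
P(+) = P(+|D)P(D) + P(+|D')P(D')
     = \frac{47}{50} × \frac{1}{80} + \frac{3}{25} × \frac{79}{80}
     = \frac{521}{4000}
P(D|+) = P(+|D)P(D)/P(+) = \frac{47}{521}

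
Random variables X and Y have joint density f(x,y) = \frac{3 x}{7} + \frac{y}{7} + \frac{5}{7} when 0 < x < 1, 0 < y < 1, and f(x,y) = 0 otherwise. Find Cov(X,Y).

E[XY] = ∫∫ xy × f(x,y) dx dy = \frac{23}{84}
E[X] = \frac{15}{28}
E[Y] = \frac{43}{84}
Cov(X,Y) = E[XY] - E[X]E[Y] = - \frac{1}{2352}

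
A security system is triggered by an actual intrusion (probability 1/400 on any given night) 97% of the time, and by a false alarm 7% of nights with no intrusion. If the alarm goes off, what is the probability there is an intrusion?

Let D = the rare event, + = positive/flagged.
P(D) = 1/400
P(+|D) = 97/100
P(+|D') = 7/100
P(+) = P(+|D)P(D) + P(+|D')P(D')
     = \frac{97}{100} × \frac{1}{400} + \frac{7}{100} × \frac{399}{400}
     = \frac{289}{4000}
P(D|+) = P(+|D)P(D)/P(+) = \frac{97}{2890}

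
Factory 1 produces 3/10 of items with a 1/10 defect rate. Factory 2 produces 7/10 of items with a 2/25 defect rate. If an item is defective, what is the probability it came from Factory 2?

Using Bayes' theorem:
P(F1) = 3/10, P(D|F1) = 1/10
P(F2) = 7/10, P(D|F2) = 2/25
P(D) = P(D|F1)P(F1) + P(D|F2)P(F2)
     = \frac{43}{500}
P(F2|D) = P(D|F2)P(F2) / P(D)
= \frac{28}{43}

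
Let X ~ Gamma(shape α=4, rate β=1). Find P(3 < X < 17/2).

P(3 < X < 17/2) = ∫_{3}^{17/2} f(x) dx
where f(x) = \frac{x^{3} e^{- x}}{6}
= - \frac{7103}{48 e^{\frac{17}{2}}} + \frac{13}{e^{3}}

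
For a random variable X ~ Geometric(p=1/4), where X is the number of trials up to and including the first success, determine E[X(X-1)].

E[X(X-1)] = E[X² - X] = E[X²] - E[X]
E[X] = 4
E[X²] = Var(X) + (E[X])² = 12 + (4)² = 28
E[X(X-1)] = 28 - 4 = 24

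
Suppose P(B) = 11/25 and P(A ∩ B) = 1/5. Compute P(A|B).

P(A|B) = P(A ∩ B) / P(B)
= (1/5) / (11/25)
= 5/11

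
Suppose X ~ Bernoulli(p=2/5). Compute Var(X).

For X ~ Bernoulli(p=2/5):
Var(X) = \frac{6}{25}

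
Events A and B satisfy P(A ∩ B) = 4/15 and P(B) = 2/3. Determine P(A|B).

P(A|B) = P(A ∩ B) / P(B)
= (4/15) / (2/3)
= 2/5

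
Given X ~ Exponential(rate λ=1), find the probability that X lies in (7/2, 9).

P(7/2 < X < 9) = ∫_{7/2}^{9} f(x) dx
where f(x) = e^{- x}
= - \frac{1}{e^{9}} + e^{- \frac{7}{2}}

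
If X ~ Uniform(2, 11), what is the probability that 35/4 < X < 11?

P(35/4 < X < 11) = ∫_{35/4}^{11} f(x) dx
where f(x) = \frac{1}{9}
= \frac{1}{4}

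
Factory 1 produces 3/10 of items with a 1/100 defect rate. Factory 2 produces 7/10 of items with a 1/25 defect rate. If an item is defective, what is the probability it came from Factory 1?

Using Bayes' theorem:
P(F1) = 3/10, P(D|F1) = 1/100
P(F2) = 7/10, P(D|F2) = 1/25
P(D) = P(D|F1)P(F1) + P(D|F2)P(F2)
     = \frac{31}{1000}
P(F1|D) = P(D|F1)P(F1) / P(D)
= \frac{3}{31}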